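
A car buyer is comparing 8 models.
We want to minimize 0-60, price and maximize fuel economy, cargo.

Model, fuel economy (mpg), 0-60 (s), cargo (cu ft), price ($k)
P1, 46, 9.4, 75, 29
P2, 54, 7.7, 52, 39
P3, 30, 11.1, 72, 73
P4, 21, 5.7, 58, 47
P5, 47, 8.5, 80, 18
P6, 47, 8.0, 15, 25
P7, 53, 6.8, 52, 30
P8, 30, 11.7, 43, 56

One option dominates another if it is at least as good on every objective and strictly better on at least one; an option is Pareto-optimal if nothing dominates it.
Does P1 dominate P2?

P1 vs P2: P1 is worse on fuel economy (46 vs 54), so it does not dominate P2.

No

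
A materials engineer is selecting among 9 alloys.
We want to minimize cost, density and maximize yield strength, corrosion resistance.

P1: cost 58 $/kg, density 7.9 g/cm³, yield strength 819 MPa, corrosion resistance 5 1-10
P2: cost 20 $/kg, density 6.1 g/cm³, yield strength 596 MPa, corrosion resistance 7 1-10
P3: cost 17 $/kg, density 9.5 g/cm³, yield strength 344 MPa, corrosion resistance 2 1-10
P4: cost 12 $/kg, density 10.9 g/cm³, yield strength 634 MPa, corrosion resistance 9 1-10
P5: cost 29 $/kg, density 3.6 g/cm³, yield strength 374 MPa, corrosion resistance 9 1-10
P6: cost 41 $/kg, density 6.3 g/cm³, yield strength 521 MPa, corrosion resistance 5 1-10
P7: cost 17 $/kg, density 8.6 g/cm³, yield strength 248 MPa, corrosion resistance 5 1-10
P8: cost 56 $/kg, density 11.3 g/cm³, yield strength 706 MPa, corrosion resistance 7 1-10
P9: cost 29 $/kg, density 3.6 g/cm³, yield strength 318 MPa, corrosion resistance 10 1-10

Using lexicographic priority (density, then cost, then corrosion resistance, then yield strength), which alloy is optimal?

P9

First minimize density: best is 3.6, kept {P5, P9}.
Then minimize cost: best is 29, kept {P5, P9}.
Then maximize corrosion resistance: best is 10, kept {P9}.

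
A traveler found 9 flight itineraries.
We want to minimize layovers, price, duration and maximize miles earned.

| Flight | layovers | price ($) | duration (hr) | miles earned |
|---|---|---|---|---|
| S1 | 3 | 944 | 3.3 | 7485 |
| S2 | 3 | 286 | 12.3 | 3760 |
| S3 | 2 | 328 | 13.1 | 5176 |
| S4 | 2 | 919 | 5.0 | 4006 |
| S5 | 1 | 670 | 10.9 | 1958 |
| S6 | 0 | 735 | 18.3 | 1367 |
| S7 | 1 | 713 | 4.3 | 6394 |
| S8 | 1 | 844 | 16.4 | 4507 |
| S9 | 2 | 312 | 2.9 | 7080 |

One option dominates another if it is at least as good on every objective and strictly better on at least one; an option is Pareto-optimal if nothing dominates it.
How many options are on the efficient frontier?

S1: not dominated (best miles earned).
S2: not dominated (best price).
S3: dominated by S9 (layovers 2≤2, price 312≤328, duration 2.9≤13.1, miles earned 7080≥5176).
S4: dominated by S7 (layovers 1≤2, price 713≤919, duration 4.3≤5.0, miles earned 6394≥4006).
S5: not dominated.
S6: not dominated (best layovers).
S7: not dominated.
S8: dominated by S7 (layovers 1≤1, price 713≤844, duration 4.3≤16.4, miles earned 6394≥4507).
S9: not dominated (best duration).
Pareto-optimal: S1, S2, S5, S6, S7, S9 → 6.

6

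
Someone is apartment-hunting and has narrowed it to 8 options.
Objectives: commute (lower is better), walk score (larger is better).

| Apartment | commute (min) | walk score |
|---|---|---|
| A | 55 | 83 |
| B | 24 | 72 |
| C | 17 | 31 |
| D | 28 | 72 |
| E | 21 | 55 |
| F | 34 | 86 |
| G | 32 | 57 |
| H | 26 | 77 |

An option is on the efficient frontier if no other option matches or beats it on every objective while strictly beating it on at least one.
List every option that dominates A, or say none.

F

F: commute 34≤55, walk score 86≥83 — dominates A.
Others (B, C, D, E, G, H) are each worse than A on at least one objective.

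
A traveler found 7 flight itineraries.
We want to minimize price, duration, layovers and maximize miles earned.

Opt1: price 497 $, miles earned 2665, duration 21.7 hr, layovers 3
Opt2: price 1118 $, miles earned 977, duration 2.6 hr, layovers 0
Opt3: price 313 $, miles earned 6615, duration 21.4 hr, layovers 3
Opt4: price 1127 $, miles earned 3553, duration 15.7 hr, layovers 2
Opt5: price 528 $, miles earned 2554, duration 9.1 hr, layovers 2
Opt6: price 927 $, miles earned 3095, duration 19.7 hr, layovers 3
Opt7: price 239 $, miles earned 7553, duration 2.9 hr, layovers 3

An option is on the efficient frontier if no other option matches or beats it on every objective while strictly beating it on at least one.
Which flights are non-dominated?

Opt1: dominated by Opt3 (price 313≤497, miles earned 6615≥2665, duration 21.4≤21.7, layovers 3≤3).
Opt2: not dominated (best duration).
Opt3: dominated by Opt7 (price 239≤313, miles earned 7553≥6615, duration 2.9≤21.4, layovers 3≤3).
Opt4: not dominated.
Opt5: not dominated.
Opt6: dominated by Opt7 (price 239≤927, miles earned 7553≥3095, duration 2.9≤19.7, layovers 3≤3).
Opt7: not dominated (best price).

Opt2, Opt4, Opt5, Opt7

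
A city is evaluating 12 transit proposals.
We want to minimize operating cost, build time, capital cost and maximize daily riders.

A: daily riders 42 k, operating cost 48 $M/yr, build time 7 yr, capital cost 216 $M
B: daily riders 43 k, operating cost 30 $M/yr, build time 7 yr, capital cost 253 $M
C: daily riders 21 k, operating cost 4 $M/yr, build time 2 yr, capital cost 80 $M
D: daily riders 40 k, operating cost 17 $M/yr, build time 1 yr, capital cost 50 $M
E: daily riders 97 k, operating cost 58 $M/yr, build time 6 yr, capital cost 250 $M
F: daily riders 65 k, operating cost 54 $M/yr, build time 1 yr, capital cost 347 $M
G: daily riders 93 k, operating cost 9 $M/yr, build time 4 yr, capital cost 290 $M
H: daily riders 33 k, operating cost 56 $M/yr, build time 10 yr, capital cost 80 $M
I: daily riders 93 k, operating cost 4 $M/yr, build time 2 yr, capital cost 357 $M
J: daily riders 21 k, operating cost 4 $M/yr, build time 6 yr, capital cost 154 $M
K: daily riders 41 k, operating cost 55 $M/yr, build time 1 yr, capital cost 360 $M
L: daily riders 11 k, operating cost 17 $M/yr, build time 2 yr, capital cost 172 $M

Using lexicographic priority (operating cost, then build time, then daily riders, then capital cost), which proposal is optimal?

First minimize operating cost: best is 4, kept {C, I, J}.
Then minimize build time: best is 2, kept {C, I}.
Then maximize daily riders: best is 93, kept {I}.

I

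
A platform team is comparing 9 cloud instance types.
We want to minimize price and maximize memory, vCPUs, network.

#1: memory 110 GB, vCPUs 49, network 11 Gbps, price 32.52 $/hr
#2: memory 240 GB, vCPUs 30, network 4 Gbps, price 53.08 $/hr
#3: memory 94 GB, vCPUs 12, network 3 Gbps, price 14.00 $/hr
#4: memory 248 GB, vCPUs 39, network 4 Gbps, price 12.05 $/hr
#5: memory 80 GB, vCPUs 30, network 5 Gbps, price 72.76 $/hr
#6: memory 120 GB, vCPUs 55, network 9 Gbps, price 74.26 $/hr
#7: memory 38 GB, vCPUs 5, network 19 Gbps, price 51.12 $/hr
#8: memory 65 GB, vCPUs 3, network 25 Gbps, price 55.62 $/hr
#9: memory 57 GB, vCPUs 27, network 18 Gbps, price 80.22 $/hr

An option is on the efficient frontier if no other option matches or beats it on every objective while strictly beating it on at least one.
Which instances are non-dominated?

#1, #4, #6, #7, #8, #9

#1: not dominated.
#2: dominated by #4 (memory 248≥240, vCPUs 39≥30, network 4≥4, price 12.05≤53.08).
#3: dominated by #4 (memory 248≥94, vCPUs 39≥12, network 4≥3, price 12.05≤14.00).
#4: not dominated (best memory).
#5: dominated by #1 (memory 110≥80, vCPUs 49≥30, network 11≥5, price 32.52≤72.76).
#6: not dominated (best vCPUs).
#7: not dominated.
#8: not dominated (best network).
#9: not dominated.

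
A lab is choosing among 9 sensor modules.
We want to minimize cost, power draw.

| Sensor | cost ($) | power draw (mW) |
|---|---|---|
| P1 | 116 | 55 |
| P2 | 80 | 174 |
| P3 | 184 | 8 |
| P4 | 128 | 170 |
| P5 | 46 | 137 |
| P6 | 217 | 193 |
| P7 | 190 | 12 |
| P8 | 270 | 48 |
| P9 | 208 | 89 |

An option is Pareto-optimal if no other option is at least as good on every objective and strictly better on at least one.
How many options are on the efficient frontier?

P1: not dominated.
P2: dominated by P5 (cost 46≤80, power draw 137≤174).
P3: not dominated (best power draw).
P4: dominated by P1 (cost 116≤128, power draw 55≤170).
P5: not dominated (best cost).
P6: dominated by P1 (cost 116≤217, power draw 55≤193).
P7: dominated by P3 (cost 184≤190, power draw 8≤12).
P8: dominated by P3 (cost 184≤270, power draw 8≤48).
P9: dominated by P1 (cost 116≤208, power draw 55≤89).
Pareto-optimal: P1, P3, P5 → 3.

3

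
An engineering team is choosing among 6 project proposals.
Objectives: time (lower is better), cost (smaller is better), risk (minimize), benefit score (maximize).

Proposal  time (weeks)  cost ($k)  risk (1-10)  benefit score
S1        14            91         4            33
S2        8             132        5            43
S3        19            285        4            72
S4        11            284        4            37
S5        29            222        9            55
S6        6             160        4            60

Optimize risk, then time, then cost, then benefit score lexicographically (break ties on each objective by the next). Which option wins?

S6

First minimize risk: best is 4, kept {S1, S3, S4, S6}.
Then minimize time: best is 6, kept {S6}.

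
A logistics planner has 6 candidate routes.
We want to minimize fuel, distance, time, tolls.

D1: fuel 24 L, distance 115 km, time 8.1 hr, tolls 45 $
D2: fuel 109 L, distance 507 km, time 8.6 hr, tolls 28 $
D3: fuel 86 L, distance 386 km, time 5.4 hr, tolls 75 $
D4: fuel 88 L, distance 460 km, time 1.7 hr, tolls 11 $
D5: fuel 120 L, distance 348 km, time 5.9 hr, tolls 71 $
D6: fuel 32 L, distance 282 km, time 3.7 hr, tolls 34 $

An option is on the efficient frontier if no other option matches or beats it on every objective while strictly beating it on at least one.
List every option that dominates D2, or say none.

D4: fuel 88≤109, distance 460≤507, time 1.7≤8.6, tolls 11≤28 — dominates D2.
Others (D1, D3, D5, D6) are each worse than D2 on at least one objective.

D4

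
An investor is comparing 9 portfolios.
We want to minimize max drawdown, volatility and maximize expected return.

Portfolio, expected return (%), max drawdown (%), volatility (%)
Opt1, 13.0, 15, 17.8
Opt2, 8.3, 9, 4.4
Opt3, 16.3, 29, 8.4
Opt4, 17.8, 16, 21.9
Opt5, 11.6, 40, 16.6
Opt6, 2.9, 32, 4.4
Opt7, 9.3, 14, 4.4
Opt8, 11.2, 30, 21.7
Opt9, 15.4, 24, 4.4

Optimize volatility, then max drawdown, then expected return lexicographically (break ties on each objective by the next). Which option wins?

Opt2

First minimize volatility: best is 4.4, kept {Opt2, Opt6, Opt7, Opt9}.
Then minimize max drawdown: best is 9, kept {Opt2}.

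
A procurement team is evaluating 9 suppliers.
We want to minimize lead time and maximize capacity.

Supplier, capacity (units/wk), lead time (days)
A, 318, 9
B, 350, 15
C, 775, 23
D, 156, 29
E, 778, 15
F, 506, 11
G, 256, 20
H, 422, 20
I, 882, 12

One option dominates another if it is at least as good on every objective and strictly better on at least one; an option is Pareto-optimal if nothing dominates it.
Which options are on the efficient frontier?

A, F, I

A: not dominated (best lead time).
B: dominated by E (capacity 778≥350, lead time 15≤15).
C: dominated by E (capacity 778≥775, lead time 15≤23).
D: dominated by A (capacity 318≥156, lead time 9≤29).
E: dominated by I (capacity 882≥778, lead time 12≤15).
F: not dominated.
G: dominated by A (capacity 318≥256, lead time 9≤20).
H: dominated by E (capacity 778≥422, lead time 15≤20).
I: not dominated (best capacity).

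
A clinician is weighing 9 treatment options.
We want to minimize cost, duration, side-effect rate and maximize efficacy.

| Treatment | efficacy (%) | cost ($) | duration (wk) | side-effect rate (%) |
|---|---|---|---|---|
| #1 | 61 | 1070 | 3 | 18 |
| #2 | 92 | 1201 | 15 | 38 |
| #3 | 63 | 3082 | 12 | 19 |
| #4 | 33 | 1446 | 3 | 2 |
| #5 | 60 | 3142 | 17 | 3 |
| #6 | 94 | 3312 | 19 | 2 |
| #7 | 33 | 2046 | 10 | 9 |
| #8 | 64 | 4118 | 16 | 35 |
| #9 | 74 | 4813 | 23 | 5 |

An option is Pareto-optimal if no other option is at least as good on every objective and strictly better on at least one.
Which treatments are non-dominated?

#1, #2, #3, #4, #5, #6, #8

#1: not dominated (best cost).
#2: not dominated.
#3: not dominated.
#4: not dominated.
#5: not dominated.
#6: not dominated (best efficacy).
#7: dominated by #4 (efficacy 33≥33, cost 1446≤2046, duration 3≤10, side-effect rate 2≤9).
#8: not dominated.
#9: dominated by #6 (efficacy 94≥74, cost 3312≤4813, duration 19≤23, side-effect rate 2≤5).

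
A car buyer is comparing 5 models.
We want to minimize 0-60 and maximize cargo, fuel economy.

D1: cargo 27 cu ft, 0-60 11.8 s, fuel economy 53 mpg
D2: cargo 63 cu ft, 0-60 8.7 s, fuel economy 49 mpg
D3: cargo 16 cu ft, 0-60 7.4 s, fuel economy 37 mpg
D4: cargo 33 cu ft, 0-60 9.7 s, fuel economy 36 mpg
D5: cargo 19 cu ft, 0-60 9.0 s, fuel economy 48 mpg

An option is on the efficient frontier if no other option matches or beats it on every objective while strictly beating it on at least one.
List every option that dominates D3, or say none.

D1: worse on 0-60 (11.8 vs 7.4).
D2: worse on 0-60 (8.7 vs 7.4).
D4: worse on 0-60 (9.7 vs 7.4).
D5: worse on 0-60 (9.0 vs 7.4).
No option dominates D3.

none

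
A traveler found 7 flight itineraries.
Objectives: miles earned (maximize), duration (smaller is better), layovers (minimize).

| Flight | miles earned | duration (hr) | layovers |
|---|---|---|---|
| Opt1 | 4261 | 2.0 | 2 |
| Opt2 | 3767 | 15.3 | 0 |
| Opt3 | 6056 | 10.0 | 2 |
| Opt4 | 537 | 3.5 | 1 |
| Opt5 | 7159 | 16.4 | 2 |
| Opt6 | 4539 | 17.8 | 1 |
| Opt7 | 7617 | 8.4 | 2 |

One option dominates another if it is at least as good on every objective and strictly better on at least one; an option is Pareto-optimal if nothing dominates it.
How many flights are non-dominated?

Opt1: not dominated (best duration).
Opt2: not dominated (best layovers).
Opt3: dominated by Opt7 (miles earned 7617≥6056, duration 8.4≤10.0, layovers 2≤2).
Opt4: not dominated.
Opt5: dominated by Opt7 (miles earned 7617≥7159, duration 8.4≤16.4, layovers 2≤2).
Opt6: not dominated.
Opt7: not dominated (best miles earned).
Pareto-optimal: Opt1, Opt2, Opt4, Opt6, Opt7 → 5.

5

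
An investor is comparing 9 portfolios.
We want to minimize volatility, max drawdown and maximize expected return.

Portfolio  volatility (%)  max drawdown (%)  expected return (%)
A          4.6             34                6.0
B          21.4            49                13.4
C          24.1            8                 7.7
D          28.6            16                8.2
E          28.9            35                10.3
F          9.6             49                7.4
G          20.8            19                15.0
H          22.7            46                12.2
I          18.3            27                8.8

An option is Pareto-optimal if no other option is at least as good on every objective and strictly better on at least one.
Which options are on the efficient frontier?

A: not dominated (best volatility).
B: dominated by G (volatility 20.8≤21.4, max drawdown 19≤49, expected return 15.0≥13.4).
C: not dominated (best max drawdown).
D: not dominated.
E: dominated by G (volatility 20.8≤28.9, max drawdown 19≤35, expected return 15.0≥10.3).
F: not dominated.
G: not dominated (best expected return).
H: dominated by G (volatility 20.8≤22.7, max drawdown 19≤46, expected return 15.0≥12.2).
I: not dominated.

A, C, D, F, G, I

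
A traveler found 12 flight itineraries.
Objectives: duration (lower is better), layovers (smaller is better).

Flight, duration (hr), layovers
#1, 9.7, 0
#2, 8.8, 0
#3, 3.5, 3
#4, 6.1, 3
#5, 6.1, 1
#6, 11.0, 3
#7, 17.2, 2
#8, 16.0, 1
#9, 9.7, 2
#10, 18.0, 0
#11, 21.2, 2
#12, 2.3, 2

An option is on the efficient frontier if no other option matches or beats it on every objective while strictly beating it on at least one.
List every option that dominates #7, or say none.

#1, #2, #5, #8, #9, #12

#1: duration 9.7≤17.2, layovers 0≤2 — dominates #7.
#2: duration 8.8≤17.2, layovers 0≤2 — dominates #7.
#5: duration 6.1≤17.2, layovers 1≤2 — dominates #7.
#8: duration 16.0≤17.2, layovers 1≤2 — dominates #7.
#9: duration 9.7≤17.2, layovers 2≤2 — dominates #7.
#12: duration 2.3≤17.2, layovers 2≤2 — dominates #7.
Others (#3, #4, #6, #10, #11) are each worse than #7 on at least one objective.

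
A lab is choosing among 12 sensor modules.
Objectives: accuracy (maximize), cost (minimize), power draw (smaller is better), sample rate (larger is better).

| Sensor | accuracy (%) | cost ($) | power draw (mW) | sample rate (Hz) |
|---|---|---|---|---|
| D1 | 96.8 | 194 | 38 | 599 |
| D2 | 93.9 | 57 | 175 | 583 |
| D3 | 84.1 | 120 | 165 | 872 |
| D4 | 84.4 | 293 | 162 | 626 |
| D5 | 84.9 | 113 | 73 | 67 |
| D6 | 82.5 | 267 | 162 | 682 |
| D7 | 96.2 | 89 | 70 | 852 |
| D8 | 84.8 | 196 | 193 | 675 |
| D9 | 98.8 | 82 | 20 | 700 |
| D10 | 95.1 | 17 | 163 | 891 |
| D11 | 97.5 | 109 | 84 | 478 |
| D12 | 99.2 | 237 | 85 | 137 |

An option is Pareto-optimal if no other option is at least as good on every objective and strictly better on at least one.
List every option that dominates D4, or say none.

D7: accuracy 96.2≥84.4, cost 89≤293, power draw 70≤162, sample rate 852≥626 — dominates D4.
D9: accuracy 98.8≥84.4, cost 82≤293, power draw 20≤162, sample rate 700≥626 — dominates D4.
Others (D1, D2, D3, D5, D6, D8, D10, D11, D12) are each worse than D4 on at least one objective.

D7, D9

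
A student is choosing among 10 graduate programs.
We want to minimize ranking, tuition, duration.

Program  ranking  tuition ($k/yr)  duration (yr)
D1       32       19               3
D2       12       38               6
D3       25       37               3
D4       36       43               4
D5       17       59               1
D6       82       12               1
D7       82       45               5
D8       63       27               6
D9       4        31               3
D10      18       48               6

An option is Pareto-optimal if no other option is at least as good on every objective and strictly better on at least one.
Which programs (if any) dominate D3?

D9

D9: ranking 4≤25, tuition 31≤37, duration 3≤3 — dominates D3.
Others (D1, D2, D4, D5, D6, D7, D8, D10) are each worse than D3 on at least one objective.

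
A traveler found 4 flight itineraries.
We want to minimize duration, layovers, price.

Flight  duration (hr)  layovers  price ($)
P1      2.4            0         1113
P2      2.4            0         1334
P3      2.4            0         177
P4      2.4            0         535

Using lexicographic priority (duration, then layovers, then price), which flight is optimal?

First minimize duration: best is 2.4, kept {P1, P2, P3, P4}.
Then minimize layovers: best is 0, kept {P1, P2, P3, P4}.
Then minimize price: best is 177, kept {P3}.

P3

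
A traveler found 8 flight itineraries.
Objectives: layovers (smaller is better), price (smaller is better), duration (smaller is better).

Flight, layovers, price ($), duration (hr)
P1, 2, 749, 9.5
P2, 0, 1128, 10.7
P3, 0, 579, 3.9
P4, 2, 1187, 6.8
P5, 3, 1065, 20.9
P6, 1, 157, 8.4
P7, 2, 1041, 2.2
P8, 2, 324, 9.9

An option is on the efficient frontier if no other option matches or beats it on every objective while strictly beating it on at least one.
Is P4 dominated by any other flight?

P3 vs P4: layovers 0≤2, price 579≤1187, duration 3.9≤6.8 — P3 is at least as good on every objective and strictly better on at least one, so P3 dominates P4.

Yes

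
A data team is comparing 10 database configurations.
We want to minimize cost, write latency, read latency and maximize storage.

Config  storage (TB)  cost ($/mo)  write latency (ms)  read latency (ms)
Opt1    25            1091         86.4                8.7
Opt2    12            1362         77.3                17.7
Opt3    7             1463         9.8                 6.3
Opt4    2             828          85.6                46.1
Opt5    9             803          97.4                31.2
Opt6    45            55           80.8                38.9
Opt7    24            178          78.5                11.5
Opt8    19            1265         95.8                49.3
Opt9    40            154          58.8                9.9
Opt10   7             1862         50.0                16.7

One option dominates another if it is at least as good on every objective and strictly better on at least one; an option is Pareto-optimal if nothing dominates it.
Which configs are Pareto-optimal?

Opt1, Opt3, Opt6, Opt9

Opt1: not dominated.
Opt2: dominated by Opt9 (storage 40≥12, cost 154≤1362, write latency 58.8≤77.3, read latency 9.9≤17.7).
Opt3: not dominated (best write latency).
Opt4: dominated by Opt6 (storage 45≥2, cost 55≤828, write latency 80.8≤85.6, read latency 38.9≤46.1).
Opt5: dominated by Opt7 (storage 24≥9, cost 178≤803, write latency 78.5≤97.4, read latency 11.5≤31.2).
Opt6: not dominated (best storage).
Opt7: dominated by Opt9 (storage 40≥24, cost 154≤178, write latency 58.8≤78.5, read latency 9.9≤11.5).
Opt8: dominated by Opt1 (storage 25≥19, cost 1091≤1265, write latency 86.4≤95.8, read latency 8.7≤49.3).
Opt9: not dominated.
Opt10: dominated by Opt3 (storage 7≥7, cost 1463≤1862, write latency 9.8≤50.0, read latency 6.3≤16.7).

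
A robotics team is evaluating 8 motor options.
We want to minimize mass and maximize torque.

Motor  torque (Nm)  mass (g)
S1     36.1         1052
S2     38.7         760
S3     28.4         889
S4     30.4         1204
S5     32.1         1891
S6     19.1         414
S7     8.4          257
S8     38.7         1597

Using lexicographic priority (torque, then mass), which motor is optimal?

S2

First maximize torque: best is 38.7, kept {S2, S8}.
Then minimize mass: best is 760, kept {S2}.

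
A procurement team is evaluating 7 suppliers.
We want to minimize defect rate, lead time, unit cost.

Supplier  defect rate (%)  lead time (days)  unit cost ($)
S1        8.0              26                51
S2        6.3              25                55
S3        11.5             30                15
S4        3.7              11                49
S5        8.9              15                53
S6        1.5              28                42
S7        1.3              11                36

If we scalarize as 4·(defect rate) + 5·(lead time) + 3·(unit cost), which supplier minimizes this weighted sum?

S1: 4·8.0 + 5·26 + 3·51 = 315.0
S2: 4·6.3 + 5·25 + 3·55 = 315.2
S3: 4·11.5 + 5·30 + 3·15 = 241.0
S4: 4·3.7 + 5·11 + 3·49 = 216.8
S5: 4·8.9 + 5·15 + 3·53 = 269.6
S6: 4·1.5 + 5·28 + 3·42 = 272.0
S7: 4·1.3 + 5·11 + 3·36 = 168.2
Lowest: S7 at 168.2.

S7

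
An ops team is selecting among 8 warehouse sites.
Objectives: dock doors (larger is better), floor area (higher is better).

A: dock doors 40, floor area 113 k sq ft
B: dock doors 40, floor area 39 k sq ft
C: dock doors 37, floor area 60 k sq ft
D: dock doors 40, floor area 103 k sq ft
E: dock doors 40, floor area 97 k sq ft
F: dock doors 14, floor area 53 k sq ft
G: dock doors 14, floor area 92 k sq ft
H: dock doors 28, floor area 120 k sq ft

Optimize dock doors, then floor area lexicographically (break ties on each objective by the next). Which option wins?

A

First maximize dock doors: best is 40, kept {A, B, D, E}.
Then maximize floor area: best is 113, kept {A}.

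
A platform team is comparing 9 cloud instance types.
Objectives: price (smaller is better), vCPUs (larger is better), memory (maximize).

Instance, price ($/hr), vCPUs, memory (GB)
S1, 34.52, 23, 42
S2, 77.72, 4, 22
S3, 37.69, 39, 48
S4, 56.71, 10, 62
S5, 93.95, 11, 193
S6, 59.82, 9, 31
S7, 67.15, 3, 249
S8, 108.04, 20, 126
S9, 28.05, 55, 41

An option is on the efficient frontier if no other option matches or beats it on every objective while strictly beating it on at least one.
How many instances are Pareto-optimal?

7

S1: not dominated.
S2: dominated by S1 (price 34.52≤77.72, vCPUs 23≥4, memory 42≥22).
S3: not dominated.
S4: not dominated.
S5: not dominated.
S6: dominated by S1 (price 34.52≤59.82, vCPUs 23≥9, memory 42≥31).
S7: not dominated (best memory).
S8: not dominated.
S9: not dominated (best price).
Pareto-optimal: S1, S3, S4, S5, S7, S8, S9 → 7.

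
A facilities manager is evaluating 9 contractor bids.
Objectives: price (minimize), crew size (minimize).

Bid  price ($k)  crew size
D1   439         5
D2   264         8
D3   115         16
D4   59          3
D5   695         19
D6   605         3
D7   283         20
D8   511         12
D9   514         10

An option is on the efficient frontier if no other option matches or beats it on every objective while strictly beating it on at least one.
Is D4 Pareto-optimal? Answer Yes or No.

Yes

D1: worse on price (439 vs 59).
D2: worse on price (264 vs 59).
D3: worse on price (115 vs 59).
D5: worse on price (695 vs 59).
D6: worse on price (605 vs 59).
D7: worse on price (283 vs 59).
D8: worse on price (511 vs 59).
D9: worse on price (514 vs 59).
No option is at least as good as D4 on every objective and strictly better on one.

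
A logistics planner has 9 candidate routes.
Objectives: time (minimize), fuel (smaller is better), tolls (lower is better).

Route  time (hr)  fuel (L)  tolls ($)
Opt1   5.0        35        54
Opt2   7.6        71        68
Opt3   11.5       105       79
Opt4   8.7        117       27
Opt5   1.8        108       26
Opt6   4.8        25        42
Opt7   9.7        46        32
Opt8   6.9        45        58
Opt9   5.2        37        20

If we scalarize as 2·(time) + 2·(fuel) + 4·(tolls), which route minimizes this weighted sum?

Opt1: 2·5.0 + 2·35 + 4·54 = 296.0
Opt2: 2·7.6 + 2·71 + 4·68 = 429.2
Opt3: 2·11.5 + 2·105 + 4·79 = 549.0
Opt4: 2·8.7 + 2·117 + 4·27 = 359.4
Opt5: 2·1.8 + 2·108 + 4·26 = 323.6
Opt6: 2·4.8 + 2·25 + 4·42 = 227.6
Opt7: 2·9.7 + 2·46 + 4·32 = 239.4
Opt8: 2·6.9 + 2·45 + 4·58 = 335.8
Opt9: 2·5.2 + 2·37 + 4·20 = 164.4
Lowest: Opt9 at 164.4.

Opt9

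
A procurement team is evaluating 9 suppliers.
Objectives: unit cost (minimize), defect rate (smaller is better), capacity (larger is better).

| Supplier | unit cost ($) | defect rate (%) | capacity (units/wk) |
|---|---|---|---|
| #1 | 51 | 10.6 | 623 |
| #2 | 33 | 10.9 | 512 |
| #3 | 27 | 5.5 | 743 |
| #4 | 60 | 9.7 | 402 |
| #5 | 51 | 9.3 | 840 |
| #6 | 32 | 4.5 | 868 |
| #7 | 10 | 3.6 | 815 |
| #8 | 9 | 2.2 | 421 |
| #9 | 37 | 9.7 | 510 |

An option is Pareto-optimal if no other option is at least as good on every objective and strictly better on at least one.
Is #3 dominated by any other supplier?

#7 vs #3: unit cost 10≤27, defect rate 3.6≤5.5, capacity 815≥743 — #7 is at least as good on every objective and strictly better on at least one, so #7 dominates #3.

Yes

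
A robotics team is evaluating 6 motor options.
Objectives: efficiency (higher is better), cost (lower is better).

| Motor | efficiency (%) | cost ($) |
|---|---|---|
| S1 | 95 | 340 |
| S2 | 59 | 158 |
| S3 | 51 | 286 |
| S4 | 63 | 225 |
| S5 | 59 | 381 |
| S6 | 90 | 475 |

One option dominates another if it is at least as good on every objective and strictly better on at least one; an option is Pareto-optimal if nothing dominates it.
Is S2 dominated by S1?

No

S1 vs S2: S1 is worse on cost (340 vs 158), so it does not dominate S2.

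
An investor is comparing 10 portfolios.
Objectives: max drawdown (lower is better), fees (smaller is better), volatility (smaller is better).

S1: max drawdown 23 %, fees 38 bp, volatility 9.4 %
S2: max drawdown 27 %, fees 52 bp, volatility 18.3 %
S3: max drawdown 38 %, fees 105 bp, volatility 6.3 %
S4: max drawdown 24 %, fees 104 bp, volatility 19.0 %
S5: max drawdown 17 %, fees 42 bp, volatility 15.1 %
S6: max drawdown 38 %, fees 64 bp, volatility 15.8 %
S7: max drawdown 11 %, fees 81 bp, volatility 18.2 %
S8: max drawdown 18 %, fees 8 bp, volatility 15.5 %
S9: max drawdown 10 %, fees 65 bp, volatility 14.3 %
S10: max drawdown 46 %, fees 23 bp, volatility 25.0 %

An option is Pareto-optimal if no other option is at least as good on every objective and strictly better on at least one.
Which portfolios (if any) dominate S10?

S8

S8: max drawdown 18≤46, fees 8≤23, volatility 15.5≤25.0 — dominates S10.
Others (S1, S2, S3, S4, S5, S6, S7, S9) are each worse than S10 on at least one objective.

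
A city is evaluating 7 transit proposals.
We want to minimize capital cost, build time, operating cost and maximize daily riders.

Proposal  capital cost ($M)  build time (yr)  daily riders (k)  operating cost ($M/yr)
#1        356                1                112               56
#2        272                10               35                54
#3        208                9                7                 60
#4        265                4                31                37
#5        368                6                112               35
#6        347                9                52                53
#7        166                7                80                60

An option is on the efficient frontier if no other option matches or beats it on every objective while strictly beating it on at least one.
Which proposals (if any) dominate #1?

none

#2: worse on build time (10 vs 1).
#3: worse on build time (9 vs 1).
#4: worse on build time (4 vs 1).
#5: worse on capital cost (368 vs 356).
#6: worse on build time (9 vs 1).
#7: worse on build time (7 vs 1).
No option dominates #1.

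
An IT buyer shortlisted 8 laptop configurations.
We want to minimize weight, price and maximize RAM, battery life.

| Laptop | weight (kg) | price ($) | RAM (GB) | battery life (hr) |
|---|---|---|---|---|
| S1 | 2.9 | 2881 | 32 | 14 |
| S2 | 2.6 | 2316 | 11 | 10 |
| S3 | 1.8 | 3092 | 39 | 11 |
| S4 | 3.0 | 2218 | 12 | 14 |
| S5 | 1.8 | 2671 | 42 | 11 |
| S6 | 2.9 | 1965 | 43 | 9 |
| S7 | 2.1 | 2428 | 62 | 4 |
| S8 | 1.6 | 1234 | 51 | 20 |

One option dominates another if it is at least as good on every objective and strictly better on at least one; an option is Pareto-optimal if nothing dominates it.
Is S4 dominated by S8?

S8 vs S4: weight 1.6≤3.0, price 1234≤2218, RAM 51≥12, battery life 20≥14 — S8 is at least as good on every objective with at least one strict improvement.

Yes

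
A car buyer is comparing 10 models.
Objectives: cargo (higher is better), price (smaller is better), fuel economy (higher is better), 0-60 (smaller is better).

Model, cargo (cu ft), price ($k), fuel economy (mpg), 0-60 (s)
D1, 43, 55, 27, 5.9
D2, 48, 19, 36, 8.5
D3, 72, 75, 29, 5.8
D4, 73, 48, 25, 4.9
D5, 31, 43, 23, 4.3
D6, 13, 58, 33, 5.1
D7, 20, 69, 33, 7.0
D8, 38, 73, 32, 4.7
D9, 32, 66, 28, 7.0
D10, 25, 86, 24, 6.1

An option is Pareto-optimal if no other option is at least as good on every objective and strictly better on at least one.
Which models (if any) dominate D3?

D1: worse on cargo (43 vs 72).
D2: worse on cargo (48 vs 72).
D4: worse on fuel economy (25 vs 29).
D5: worse on cargo (31 vs 72).
D6: worse on cargo (13 vs 72).
D7: worse on cargo (20 vs 72).
D8: worse on cargo (38 vs 72).
D9: worse on cargo (32 vs 72).
D10: worse on cargo (25 vs 72).
No option dominates D3.

none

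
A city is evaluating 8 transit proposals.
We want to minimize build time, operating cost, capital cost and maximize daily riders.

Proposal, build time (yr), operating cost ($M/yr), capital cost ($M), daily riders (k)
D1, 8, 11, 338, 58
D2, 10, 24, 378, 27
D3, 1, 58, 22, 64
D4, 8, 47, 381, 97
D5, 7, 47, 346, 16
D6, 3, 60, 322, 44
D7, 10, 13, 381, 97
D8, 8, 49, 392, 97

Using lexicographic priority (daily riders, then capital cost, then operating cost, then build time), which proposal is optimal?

D7

First maximize daily riders: best is 97, kept {D4, D7, D8}.
Then minimize capital cost: best is 381, kept {D4, D7}.
Then minimize operating cost: best is 13, kept {D7}.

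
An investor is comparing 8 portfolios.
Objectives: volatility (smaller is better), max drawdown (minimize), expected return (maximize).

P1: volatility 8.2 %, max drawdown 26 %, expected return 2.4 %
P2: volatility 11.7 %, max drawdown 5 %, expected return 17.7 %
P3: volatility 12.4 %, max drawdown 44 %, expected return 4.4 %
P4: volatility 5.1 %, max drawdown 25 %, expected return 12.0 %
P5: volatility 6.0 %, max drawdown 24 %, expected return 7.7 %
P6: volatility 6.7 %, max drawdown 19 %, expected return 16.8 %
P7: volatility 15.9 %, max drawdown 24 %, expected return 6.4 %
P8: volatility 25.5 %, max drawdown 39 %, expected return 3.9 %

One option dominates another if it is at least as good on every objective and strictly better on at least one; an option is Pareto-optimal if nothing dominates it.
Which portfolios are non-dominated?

P2, P4, P5, P6

P1: dominated by P4 (volatility 5.1≤8.2, max drawdown 25≤26, expected return 12.0≥2.4).
P2: not dominated (best max drawdown).
P3: dominated by P2 (volatility 11.7≤12.4, max drawdown 5≤44, expected return 17.7≥4.4).
P4: not dominated (best volatility).
P5: not dominated.
P6: not dominated.
P7: dominated by P2 (volatility 11.7≤15.9, max drawdown 5≤24, expected return 17.7≥6.4).
P8: dominated by P2 (volatility 11.7≤25.5, max drawdown 5≤39, expected return 17.7≥3.9).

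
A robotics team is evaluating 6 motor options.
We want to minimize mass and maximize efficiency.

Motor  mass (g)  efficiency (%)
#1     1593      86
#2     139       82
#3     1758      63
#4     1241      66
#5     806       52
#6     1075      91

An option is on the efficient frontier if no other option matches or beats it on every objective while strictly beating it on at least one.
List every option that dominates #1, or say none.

#6

#6: mass 1075≤1593, efficiency 91≥86 — dominates #1.
Others (#2, #3, #4, #5) are each worse than #1 on at least one objective.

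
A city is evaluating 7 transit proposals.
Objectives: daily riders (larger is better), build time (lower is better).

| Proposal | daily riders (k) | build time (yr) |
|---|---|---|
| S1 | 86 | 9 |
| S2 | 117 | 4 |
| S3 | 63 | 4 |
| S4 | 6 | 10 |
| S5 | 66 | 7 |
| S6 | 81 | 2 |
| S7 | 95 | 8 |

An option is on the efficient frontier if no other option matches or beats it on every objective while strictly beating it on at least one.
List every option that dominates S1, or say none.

S2: daily riders 117≥86, build time 4≤9 — dominates S1.
S7: daily riders 95≥86, build time 8≤9 — dominates S1.
Others (S3, S4, S5, S6) are each worse than S1 on at least one objective.

S2, S7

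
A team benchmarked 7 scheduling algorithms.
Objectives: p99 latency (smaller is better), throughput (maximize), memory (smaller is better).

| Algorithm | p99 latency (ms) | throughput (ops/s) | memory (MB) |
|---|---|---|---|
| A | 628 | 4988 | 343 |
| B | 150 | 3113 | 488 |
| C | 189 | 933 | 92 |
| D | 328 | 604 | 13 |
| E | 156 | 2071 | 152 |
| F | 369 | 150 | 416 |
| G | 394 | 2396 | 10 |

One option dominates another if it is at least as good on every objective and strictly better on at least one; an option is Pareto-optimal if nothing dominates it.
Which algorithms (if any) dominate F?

C: p99 latency 189≤369, throughput 933≥150, memory 92≤416 — dominates F.
D: p99 latency 328≤369, throughput 604≥150, memory 13≤416 — dominates F.
E: p99 latency 156≤369, throughput 2071≥150, memory 152≤416 — dominates F.
Others (A, B, G) are each worse than F on at least one objective.

C, D, E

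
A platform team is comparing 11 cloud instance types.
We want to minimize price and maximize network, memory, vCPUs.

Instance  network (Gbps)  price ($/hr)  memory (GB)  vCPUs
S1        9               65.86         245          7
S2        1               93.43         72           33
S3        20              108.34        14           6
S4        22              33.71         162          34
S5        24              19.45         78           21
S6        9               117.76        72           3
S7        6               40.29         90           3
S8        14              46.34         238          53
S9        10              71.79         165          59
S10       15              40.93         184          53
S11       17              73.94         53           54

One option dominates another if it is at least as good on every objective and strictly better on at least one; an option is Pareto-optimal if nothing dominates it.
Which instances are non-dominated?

S1: not dominated (best memory).
S2: dominated by S4 (network 22≥1, price 33.71≤93.43, memory 162≥72, vCPUs 34≥33).
S3: dominated by S4 (network 22≥20, price 33.71≤108.34, memory 162≥14, vCPUs 34≥6).
S4: not dominated.
S5: not dominated (best network).
S6: dominated by S1 (network 9≥9, price 65.86≤117.76, memory 245≥72, vCPUs 7≥3).
S7: dominated by S4 (network 22≥6, price 33.71≤40.29, memory 162≥90, vCPUs 34≥3).
S8: not dominated.
S9: not dominated (best vCPUs).
S10: not dominated.
S11: not dominated.

S1, S4, S5, S8, S9, S10, S11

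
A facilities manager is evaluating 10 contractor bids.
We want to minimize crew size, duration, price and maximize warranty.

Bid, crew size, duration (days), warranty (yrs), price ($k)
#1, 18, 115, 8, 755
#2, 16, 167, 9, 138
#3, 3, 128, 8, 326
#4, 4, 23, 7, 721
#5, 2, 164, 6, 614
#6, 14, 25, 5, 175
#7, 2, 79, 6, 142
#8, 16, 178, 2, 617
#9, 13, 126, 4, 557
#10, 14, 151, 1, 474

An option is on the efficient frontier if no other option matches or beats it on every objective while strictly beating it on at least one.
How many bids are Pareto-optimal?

6

#1: not dominated.
#2: not dominated (best warranty).
#3: not dominated.
#4: not dominated (best duration).
#5: dominated by #7 (crew size 2≤2, duration 79≤164, warranty 6≥6, price 142≤614).
#6: not dominated.
#7: not dominated.
#8: dominated by #2 (crew size 16≤16, duration 167≤178, warranty 9≥2, price 138≤617).
#9: dominated by #7 (crew size 2≤13, duration 79≤126, warranty 6≥4, price 142≤557).
#10: dominated by #3 (crew size 3≤14, duration 128≤151, warranty 8≥1, price 326≤474).
Pareto-optimal: #1, #2, #3, #4, #6, #7 → 6.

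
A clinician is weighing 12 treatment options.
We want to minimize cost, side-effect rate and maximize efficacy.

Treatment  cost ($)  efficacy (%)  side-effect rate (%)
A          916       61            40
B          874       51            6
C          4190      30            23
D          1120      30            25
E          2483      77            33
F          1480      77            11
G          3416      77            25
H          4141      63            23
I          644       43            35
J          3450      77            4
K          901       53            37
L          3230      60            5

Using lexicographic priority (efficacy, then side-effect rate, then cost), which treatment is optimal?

First maximize efficacy: best is 77, kept {E, F, G, J}.
Then minimize side-effect rate: best is 4, kept {J}.

J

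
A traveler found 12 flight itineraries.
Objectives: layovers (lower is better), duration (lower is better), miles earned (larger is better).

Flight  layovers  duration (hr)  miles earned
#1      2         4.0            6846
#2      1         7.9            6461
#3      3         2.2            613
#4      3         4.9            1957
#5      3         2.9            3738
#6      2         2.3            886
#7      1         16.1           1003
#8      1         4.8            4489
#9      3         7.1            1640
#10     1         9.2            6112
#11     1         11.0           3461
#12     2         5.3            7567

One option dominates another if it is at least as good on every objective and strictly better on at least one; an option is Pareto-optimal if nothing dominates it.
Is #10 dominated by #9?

No

#9 vs #10: #9 is worse on layovers (3 vs 1), so it does not dominate #10.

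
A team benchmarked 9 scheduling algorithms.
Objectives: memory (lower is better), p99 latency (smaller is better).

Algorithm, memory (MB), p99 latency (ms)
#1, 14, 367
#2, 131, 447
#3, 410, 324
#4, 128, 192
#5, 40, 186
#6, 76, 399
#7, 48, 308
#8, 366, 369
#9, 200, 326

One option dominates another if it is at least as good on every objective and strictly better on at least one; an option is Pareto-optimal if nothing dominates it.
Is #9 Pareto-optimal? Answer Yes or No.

#4 vs #9: memory 128≤200, p99 latency 192≤326 — #4 is at least as good on every objective and strictly better on at least one, so #4 dominates #9.

No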